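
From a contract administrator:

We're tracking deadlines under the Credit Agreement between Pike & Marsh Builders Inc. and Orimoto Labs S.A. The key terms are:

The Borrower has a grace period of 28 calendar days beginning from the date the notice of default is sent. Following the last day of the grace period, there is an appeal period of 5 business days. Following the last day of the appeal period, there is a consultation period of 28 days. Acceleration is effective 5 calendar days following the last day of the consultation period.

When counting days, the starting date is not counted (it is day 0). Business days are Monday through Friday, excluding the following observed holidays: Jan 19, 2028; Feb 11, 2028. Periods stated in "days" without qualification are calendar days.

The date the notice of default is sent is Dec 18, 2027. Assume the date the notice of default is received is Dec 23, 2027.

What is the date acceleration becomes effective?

Feb 26, 2028

The last day of the grace period: Dec 18, 2027 + 28 days = Jan 15, 2028.
The last day of the appeal period: counting 5 business days from Saturday, Jan 15, 2028 (Jan 17, Jan 18, Jan 20, Jan 21, Jan 24, skipping weekends and the listed holiday on Jan 19) reaches Monday, Jan 24, 2028.
The last day of the consultation period: 28 calendar days after Jan 24, 2028 is Feb 21, 2028.
Adding 5 calendar days to Feb 21, 2028 gives Feb 26, 2028, which is the date acceleration becomes effective.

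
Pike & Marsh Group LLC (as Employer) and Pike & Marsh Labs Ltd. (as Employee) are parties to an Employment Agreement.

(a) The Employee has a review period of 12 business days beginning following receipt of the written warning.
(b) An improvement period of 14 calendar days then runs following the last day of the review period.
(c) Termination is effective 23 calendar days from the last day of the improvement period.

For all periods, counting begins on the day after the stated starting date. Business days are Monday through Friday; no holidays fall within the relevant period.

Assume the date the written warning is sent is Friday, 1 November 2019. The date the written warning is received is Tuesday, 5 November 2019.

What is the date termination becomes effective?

The last day of the review period: 12 business days after Tuesday, 5 November 2019, skipping weekends — Nov 6, Nov 7, Nov 8, Nov 11, …, Nov 19, Nov 20, Nov 21 — lands on Thursday, 21 November 2019.
The last day of the improvement period: 21 November 2019 + 14 days = 5 December 2019.
The date termination becomes effective: 5 December 2019 + 23 days = 28 December 2019.

28 December 2019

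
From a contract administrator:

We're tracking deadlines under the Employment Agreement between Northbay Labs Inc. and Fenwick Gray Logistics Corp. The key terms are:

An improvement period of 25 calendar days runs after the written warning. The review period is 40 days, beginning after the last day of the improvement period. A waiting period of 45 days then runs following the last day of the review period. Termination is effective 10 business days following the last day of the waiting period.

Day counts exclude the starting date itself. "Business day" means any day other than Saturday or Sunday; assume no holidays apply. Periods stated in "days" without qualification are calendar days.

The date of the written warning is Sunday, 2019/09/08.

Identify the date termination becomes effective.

2020/01/10

The last day of the improvement period: 2019/09/08 + 25 days = 2019/10/03.
Adding 40 calendar days to 2019/10/03 gives 2019/11/12, which is the last day of the review period.
The last day of the waiting period: 2019/11/12 + 45 days = 2019/12/27.
The date termination becomes effective: counting 10 business days from Friday, 2019/12/27 (Dec 30, Dec 31, Jan 1, Jan 2, Jan 3, Jan 6, Jan 7, Jan 8, Jan 9, Jan 10, skipping weekends) reaches Friday, 2020/01/10.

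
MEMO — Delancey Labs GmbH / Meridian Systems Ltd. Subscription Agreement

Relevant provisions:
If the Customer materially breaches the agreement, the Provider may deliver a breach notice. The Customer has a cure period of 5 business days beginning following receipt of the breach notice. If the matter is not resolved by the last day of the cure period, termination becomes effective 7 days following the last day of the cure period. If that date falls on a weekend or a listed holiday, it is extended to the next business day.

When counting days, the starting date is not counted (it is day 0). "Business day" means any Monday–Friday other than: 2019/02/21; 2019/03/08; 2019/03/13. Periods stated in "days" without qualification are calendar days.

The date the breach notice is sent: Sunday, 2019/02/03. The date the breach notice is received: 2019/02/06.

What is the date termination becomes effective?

2019/02/20

From Wednesday, 2019/02/06, 5 business days (Feb 7, Feb 8, Feb 11, Feb 12, Feb 13, skipping weekends) brings us to Wednesday, 2019/02/13, which is the last day of the cure period.
The date termination becomes effective: 7 calendar days after 2019/02/13 is 2019/02/20. 2019/02/20 is a Wednesday and is not a listed holiday, so no roll-forward applies.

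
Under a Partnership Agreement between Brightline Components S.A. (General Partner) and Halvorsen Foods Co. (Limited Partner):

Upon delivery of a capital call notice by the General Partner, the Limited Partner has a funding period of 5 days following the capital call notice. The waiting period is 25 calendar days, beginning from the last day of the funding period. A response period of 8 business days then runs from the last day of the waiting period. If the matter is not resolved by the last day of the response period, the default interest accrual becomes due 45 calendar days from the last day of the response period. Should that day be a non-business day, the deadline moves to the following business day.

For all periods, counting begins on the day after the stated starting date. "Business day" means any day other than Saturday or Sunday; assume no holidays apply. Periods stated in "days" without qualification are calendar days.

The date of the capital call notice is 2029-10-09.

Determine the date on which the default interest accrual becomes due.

2030-01-04

Adding 5 calendar days to 2029-10-09 gives 2029-10-14, which is the last day of the funding period.
The last day of the waiting period: 2029-10-14 + 25 days = 2029-11-08.
The last day of the response period: 8 business days after Thursday, 2029-11-08, skipping weekends — Nov 9, Nov 12, Nov 13, Nov 14, Nov 15, Nov 16, Nov 19, Nov 20 — lands on Tuesday, 2029-11-20.
Adding 45 calendar days to 2029-11-20 gives 2030-01-04, which is the date on which the default interest accrual becomes due. 2030-01-04 is a Friday, so no roll-forward applies.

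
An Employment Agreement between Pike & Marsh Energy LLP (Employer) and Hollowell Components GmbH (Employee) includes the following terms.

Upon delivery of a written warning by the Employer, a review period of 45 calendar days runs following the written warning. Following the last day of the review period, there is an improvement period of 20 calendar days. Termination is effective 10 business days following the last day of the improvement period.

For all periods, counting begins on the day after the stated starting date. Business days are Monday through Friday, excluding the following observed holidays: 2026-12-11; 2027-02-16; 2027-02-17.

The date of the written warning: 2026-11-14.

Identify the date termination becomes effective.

Adding 45 calendar days to 2026-11-14 gives 2026-12-29, which is the last day of the review period.
The last day of the improvement period: 20 calendar days after 2026-12-29 is 2027-01-18.
The date termination becomes effective: counting 10 business days from Monday, 2027-01-18 (Jan 19, Jan 20, Jan 21, Jan 22, Jan 25, Jan 26, Jan 27, Jan 28, Jan 29, Feb 1, skipping weekends) reaches Monday, 2027-02-01.

2027-02-01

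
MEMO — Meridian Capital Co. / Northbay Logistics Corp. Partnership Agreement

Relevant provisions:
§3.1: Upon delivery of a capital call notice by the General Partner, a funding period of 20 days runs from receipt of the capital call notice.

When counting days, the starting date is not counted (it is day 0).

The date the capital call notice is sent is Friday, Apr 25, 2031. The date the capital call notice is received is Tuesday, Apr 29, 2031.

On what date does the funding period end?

May 19, 2031

Adding 20 calendar days to Apr 29, 2031 gives May 19, 2031, which is the last day of the funding period.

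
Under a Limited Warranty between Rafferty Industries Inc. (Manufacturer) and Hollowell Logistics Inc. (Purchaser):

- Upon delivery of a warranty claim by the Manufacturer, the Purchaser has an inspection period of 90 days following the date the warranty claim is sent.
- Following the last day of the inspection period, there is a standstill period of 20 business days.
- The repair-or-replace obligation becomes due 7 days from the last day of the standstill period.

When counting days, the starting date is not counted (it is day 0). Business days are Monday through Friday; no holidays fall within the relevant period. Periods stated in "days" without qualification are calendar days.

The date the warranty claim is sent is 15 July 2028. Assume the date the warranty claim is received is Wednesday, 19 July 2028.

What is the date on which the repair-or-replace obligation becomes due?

17 November 2028

The last day of the inspection period: 90 calendar days after 15 July 2028 is 13 October 2028.
The last day of the standstill period: counting 20 business days from Friday, 13 October 2028 (Oct 16, Oct 17, Oct 18, Oct 19, …, Nov 8, Nov 9, Nov 10, skipping weekends) reaches Friday, 10 November 2028.
The date on which the repair-or-replace obligation becomes due: 10 November 2028 + 7 days = 17 November 2028.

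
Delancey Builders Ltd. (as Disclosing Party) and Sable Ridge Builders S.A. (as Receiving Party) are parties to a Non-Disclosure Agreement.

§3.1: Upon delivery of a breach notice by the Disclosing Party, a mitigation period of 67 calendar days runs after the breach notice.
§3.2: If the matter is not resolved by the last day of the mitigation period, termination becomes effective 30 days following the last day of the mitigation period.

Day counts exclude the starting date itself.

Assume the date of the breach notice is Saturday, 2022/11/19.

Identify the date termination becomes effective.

2023/02/24

The last day of the mitigation period: 2022/11/19 + 67 days = 2023/01/25.
The date termination becomes effective: 2023/01/25 + 30 days = 2023/02/24.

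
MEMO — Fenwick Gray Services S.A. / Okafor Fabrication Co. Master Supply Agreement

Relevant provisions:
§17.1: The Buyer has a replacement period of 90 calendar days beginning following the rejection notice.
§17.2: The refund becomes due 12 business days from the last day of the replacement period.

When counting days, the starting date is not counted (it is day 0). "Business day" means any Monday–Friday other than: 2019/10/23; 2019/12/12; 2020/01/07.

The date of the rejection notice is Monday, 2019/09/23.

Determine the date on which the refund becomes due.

2020/01/08

Adding 90 calendar days to 2019/09/23 gives 2019/12/22, which is the last day of the replacement period.
From Sunday, 2019/12/22, 12 business days (Dec 23, Dec 24, Dec 25, Dec 26, …, Jan 3, Jan 6, Jan 8, skipping weekends and the listed holiday on Jan 7) brings us to Wednesday, 2020/01/08, which is the date on which the refund becomes due.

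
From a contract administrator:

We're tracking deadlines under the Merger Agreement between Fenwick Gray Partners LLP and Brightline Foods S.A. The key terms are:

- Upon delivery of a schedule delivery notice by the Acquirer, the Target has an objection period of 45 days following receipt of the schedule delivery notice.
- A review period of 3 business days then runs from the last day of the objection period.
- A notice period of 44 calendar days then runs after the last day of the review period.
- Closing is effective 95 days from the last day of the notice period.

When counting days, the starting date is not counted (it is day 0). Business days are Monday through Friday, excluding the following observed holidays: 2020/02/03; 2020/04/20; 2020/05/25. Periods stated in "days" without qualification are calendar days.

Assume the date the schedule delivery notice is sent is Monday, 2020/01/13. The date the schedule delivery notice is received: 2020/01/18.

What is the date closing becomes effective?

2020/07/23

Adding 45 calendar days to 2020/01/18 gives 2020/03/03, which is the last day of the objection period.
The last day of the review period: counting 3 business days from Tuesday, 2020/03/03 (Mar 4, Mar 5, Mar 6, skipping weekends) reaches Friday, 2020/03/06.
Adding 44 calendar days to 2020/03/06 gives 2020/04/19, which is the last day of the notice period.
The date closing becomes effective: 95 calendar days after 2020/04/19 is 2020/07/23.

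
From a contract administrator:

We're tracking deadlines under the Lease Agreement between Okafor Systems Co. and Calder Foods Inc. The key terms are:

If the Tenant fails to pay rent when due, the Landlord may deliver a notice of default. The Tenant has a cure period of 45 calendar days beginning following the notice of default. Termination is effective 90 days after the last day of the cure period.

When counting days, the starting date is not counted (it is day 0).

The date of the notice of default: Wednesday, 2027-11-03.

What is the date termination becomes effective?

The last day of the cure period: 2027-11-03 + 45 days = 2027-12-18.
The date termination becomes effective: 90 calendar days after 2027-12-18 is 2028-03-17.

2028-03-17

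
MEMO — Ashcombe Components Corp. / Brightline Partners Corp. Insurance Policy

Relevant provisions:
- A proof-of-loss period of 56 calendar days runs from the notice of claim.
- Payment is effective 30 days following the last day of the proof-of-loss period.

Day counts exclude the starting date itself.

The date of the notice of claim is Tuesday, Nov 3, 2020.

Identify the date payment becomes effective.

Jan 28, 2021

The last day of the proof-of-loss period: 56 calendar days after Nov 3, 2020 is Dec 29, 2020.
Adding 30 calendar days to Dec 29, 2020 gives Jan 28, 2021, which is the date payment becomes effective.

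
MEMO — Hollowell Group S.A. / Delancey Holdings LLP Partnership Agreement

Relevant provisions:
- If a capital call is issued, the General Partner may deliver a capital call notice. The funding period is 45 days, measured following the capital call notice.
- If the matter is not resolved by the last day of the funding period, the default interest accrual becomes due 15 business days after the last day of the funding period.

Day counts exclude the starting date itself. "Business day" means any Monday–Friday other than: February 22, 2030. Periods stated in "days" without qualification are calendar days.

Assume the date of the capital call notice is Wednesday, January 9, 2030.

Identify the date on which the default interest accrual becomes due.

March 15, 2030

The last day of the funding period: January 9, 2030 + 45 days = February 23, 2030.
From Saturday, February 23, 2030, 15 business days (Feb 25, Feb 26, Feb 27, Feb 28, …, Mar 13, Mar 14, Mar 15, skipping weekends) brings us to Friday, March 15, 2030, which is the date on which the default interest accrual becomes due.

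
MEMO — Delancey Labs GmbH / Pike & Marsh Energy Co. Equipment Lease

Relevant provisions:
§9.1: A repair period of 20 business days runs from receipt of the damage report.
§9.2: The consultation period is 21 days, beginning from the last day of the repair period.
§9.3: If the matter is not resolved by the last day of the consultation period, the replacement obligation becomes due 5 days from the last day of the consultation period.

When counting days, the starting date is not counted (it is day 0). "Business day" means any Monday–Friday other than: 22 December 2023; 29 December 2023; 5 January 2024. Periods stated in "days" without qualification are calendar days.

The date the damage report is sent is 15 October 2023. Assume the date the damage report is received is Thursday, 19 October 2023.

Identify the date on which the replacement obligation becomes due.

12 December 2023

The last day of the repair period: counting 20 business days from Thursday, 19 October 2023 (Oct 20, Oct 23, Oct 24, Oct 25, …, Nov 14, Nov 15, Nov 16, skipping weekends) reaches Thursday, 16 November 2023.
Adding 21 calendar days to 16 November 2023 gives 7 December 2023, which is the last day of the consultation period.
The date on which the replacement obligation becomes due: 5 calendar days after 7 December 2023 is 12 December 2023.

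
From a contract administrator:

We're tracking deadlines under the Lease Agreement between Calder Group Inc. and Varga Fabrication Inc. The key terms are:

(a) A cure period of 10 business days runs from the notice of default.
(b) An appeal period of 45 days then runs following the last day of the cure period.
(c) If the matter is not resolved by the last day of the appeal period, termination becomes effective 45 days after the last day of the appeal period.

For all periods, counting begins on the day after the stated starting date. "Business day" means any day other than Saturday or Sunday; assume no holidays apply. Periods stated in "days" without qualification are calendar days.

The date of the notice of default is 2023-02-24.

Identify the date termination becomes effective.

From Friday, 2023-02-24, 10 business days (Feb 27, Feb 28, Mar 1, Mar 2, Mar 3, Mar 6, Mar 7, Mar 8, Mar 9, Mar 10, skipping weekends) brings us to Friday, 2023-03-10, which is the last day of the cure period.
Adding 45 calendar days to 2023-03-10 gives 2023-04-24, which is the last day of the appeal period.
Adding 45 calendar days to 2023-04-24 gives 2023-06-08, which is the date termination becomes effective.

2023-06-08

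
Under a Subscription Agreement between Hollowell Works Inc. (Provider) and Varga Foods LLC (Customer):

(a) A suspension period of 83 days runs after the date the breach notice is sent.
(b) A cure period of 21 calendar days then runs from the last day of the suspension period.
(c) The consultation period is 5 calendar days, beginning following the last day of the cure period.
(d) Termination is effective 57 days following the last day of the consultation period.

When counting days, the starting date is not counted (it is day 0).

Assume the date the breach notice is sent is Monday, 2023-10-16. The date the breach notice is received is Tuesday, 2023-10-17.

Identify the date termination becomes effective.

2024-03-30

Adding 83 calendar days to 2023-10-16 gives 2024-01-07, which is the last day of the suspension period.
Adding 21 calendar days to 2024-01-07 gives 2024-01-28, which is the last day of the cure period.
The last day of the consultation period: 5 calendar days after 2024-01-28 is 2024-02-02.
The date termination becomes effective: 57 calendar days after 2024-02-02 is 2024-03-30.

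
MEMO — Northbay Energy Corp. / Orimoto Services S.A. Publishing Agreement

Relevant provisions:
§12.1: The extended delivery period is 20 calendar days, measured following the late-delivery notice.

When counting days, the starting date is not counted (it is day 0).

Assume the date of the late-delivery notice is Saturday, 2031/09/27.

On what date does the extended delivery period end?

2031/10/17

Adding 20 calendar days to 2031/09/27 gives 2031/10/17, which is the last day of the extended delivery period.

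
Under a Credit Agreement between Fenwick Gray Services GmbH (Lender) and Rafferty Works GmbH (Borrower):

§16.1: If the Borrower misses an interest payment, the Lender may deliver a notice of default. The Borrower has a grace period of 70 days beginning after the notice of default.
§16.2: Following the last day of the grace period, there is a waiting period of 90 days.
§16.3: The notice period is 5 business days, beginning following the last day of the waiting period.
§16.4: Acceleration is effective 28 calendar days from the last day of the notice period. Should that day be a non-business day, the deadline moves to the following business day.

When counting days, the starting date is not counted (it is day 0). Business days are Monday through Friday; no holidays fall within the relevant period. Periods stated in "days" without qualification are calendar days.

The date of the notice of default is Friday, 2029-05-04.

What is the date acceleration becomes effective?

2029-11-15

The last day of the grace period: 2029-05-04 + 70 days = 2029-07-13.
The last day of the waiting period: 2029-07-13 + 90 days = 2029-10-11.
From Thursday, 2029-10-11, 5 business days (Oct 12, Oct 15, Oct 16, Oct 17, Oct 18, skipping weekends) brings us to Thursday, 2029-10-18, which is the last day of the notice period.
The date acceleration becomes effective: 2029-10-18 + 28 days = 2029-11-15. 2029-11-15 is a Thursday, so no roll-forward applies.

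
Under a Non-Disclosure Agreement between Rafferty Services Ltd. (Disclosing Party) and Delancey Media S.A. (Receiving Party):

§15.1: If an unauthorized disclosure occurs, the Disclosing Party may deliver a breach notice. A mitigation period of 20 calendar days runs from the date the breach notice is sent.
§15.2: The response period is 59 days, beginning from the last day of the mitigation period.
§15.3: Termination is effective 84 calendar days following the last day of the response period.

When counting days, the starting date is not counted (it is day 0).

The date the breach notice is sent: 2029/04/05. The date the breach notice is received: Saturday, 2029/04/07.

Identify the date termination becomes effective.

2029/09/15

The last day of the mitigation period: 2029/04/05 + 20 days = 2029/04/25.
The last day of the response period: 59 calendar days after 2029/04/25 is 2029/06/23.
The date termination becomes effective: 84 calendar days after 2029/06/23 is 2029/09/15.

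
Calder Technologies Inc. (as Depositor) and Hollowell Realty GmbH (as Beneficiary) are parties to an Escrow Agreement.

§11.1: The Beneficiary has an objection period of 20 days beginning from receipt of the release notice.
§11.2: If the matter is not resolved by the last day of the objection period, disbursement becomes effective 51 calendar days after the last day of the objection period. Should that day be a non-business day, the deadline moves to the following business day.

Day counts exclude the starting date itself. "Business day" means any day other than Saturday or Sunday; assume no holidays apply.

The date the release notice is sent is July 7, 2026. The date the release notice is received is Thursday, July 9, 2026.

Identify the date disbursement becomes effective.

Adding 20 calendar days to July 9, 2026 gives July 29, 2026, which is the last day of the objection period.
Adding 51 calendar days to July 29, 2026 gives September 18, 2026, which is the date disbursement becomes effective. September 18, 2026 is a Friday, so no roll-forward applies.

September 18, 2026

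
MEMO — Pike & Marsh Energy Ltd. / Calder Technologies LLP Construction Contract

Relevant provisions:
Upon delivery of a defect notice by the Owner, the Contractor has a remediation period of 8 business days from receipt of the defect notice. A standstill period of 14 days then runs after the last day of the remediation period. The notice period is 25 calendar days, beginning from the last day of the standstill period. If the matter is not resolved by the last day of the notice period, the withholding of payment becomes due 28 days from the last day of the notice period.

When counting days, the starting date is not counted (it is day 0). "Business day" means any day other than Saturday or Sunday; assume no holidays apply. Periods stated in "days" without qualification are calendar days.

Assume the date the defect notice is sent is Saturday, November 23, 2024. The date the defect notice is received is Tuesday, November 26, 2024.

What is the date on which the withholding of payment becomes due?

The last day of the remediation period: 8 business days after Tuesday, November 26, 2024, skipping weekends — Nov 27, Nov 28, Nov 29, Dec 2, Dec 3, Dec 4, Dec 5, Dec 6 — lands on Friday, December 6, 2024.
Adding 14 calendar days to December 6, 2024 gives December 20, 2024, which is the last day of the standstill period.
Adding 25 calendar days to December 20, 2024 gives January 14, 2025, which is the last day of the notice period.
The date on which the withholding of payment becomes due: 28 calendar days after January 14, 2025 is February 11, 2025.

February 11, 2025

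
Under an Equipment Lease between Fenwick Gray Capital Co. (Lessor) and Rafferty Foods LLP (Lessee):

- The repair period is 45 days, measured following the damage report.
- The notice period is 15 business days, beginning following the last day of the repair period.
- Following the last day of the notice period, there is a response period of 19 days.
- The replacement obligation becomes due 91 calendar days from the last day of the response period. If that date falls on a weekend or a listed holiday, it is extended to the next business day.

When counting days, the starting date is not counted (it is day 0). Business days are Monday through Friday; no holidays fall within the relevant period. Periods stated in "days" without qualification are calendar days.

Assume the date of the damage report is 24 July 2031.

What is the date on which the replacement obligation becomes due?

14 January 2032

The last day of the repair period: 24 July 2031 + 45 days = 7 September 2031.
The last day of the notice period: 15 business days after Sunday, 7 September 2031, skipping weekends — Sep 8, Sep 9, Sep 10, Sep 11, …, Sep 24, Sep 25, Sep 26 — lands on Friday, 26 September 2031.
Adding 19 calendar days to 26 September 2031 gives 15 October 2031, which is the last day of the response period.
Adding 91 calendar days to 15 October 2031 gives 14 January 2032, which is the date on which the replacement obligation becomes due. 14 January 2032 is a Wednesday, so no roll-forward applies.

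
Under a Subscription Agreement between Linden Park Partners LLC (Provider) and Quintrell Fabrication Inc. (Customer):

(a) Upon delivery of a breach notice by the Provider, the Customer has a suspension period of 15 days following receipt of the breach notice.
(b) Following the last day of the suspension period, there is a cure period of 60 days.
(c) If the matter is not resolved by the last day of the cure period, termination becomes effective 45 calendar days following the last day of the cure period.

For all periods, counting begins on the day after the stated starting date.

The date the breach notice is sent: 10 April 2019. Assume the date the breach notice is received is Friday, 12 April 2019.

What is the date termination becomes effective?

10 August 2019

The last day of the suspension period: 15 calendar days after 12 April 2019 is 27 April 2019.
The last day of the cure period: 60 calendar days after 27 April 2019 is 26 June 2019.
Adding 45 calendar days to 26 June 2019 gives 10 August 2019, which is the date termination becomes effective.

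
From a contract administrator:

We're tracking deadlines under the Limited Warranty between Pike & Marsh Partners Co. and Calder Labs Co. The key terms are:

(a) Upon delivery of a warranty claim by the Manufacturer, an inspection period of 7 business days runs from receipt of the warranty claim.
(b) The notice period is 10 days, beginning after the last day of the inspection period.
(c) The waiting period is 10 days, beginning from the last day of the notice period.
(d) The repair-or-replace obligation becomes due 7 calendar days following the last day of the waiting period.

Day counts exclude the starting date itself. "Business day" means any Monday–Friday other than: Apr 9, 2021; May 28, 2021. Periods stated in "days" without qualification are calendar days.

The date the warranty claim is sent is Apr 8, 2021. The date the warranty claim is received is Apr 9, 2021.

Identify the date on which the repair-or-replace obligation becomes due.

May 17, 2021

The last day of the inspection period: 7 business days after Friday, Apr 9, 2021, skipping weekends — Apr 12, Apr 13, Apr 14, Apr 15, Apr 16, Apr 19, Apr 20 — lands on Tuesday, Apr 20, 2021.
Adding 10 calendar days to Apr 20, 2021 gives Apr 30, 2021, which is the last day of the notice period.
Adding 10 calendar days to Apr 30, 2021 gives May 10, 2021, which is the last day of the waiting period.
Adding 7 calendar days to May 10, 2021 gives May 17, 2021, which is the date on which the repair-or-replace obligation becomes due.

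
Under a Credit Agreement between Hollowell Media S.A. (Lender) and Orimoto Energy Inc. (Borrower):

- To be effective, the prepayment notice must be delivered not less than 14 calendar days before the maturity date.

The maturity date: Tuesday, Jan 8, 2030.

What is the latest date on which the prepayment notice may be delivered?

Dec 25, 2029

Jan 8, 2030 minus 14 days is Dec 25, 2029.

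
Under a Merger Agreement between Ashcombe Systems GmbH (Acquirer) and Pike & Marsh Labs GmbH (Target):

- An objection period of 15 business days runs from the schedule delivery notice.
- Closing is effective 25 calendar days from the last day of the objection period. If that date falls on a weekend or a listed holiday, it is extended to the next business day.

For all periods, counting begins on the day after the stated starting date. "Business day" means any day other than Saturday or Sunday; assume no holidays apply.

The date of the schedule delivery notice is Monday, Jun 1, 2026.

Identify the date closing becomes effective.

The last day of the objection period: counting 15 business days from Monday, Jun 1, 2026 (Jun 2, Jun 3, Jun 4, Jun 5, …, Jun 18, Jun 19, Jun 22, skipping weekends) reaches Monday, Jun 22, 2026.
The date closing becomes effective: Jun 22, 2026 + 25 days = Jul 17, 2026. Jul 17, 2026 is a Friday, so no roll-forward applies.

Jul 17, 2026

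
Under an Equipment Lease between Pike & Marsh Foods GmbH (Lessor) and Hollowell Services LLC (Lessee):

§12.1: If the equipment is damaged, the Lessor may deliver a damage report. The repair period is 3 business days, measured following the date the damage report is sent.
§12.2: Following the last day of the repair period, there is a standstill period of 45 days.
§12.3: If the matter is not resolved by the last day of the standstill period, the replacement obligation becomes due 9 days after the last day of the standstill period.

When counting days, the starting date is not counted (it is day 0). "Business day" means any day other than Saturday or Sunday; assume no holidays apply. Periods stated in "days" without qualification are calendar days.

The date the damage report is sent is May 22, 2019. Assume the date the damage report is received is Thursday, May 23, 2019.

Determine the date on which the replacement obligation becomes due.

July 20, 2019

The last day of the repair period: counting 3 business days from Wednesday, May 22, 2019 (May 23, May 24, May 27, skipping weekends) reaches Monday, May 27, 2019.
Adding 45 calendar days to May 27, 2019 gives July 11, 2019, which is the last day of the standstill period.
The date on which the replacement obligation becomes due: 9 calendar days after July 11, 2019 is July 20, 2019.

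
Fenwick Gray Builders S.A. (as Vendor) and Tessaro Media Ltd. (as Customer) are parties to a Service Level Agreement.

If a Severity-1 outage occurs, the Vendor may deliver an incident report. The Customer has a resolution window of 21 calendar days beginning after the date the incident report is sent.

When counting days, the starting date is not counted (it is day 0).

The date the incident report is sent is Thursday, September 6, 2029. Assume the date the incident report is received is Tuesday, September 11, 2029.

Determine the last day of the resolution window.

September 27, 2029

The last day of the resolution window: 21 calendar days after September 6, 2029 is September 27, 2029.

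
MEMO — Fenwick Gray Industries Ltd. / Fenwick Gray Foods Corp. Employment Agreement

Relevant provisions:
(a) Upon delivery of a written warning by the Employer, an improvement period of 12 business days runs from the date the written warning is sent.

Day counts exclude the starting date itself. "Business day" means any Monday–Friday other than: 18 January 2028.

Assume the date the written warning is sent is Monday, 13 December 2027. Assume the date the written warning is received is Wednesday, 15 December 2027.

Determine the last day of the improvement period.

From Monday, 13 December 2027, 12 business days (Dec 14, Dec 15, Dec 16, Dec 17, …, Dec 27, Dec 28, Dec 29, skipping weekends) brings us to Wednesday, 29 December 2027, which is the last day of the improvement period.

29 December 2027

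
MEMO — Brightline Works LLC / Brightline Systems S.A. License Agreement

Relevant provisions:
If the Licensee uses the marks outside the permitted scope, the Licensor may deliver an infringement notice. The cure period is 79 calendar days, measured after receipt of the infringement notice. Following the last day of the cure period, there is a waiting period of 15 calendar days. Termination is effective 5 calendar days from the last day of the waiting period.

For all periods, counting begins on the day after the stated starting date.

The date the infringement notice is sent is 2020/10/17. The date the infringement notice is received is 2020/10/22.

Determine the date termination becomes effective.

2021/01/29

Adding 79 calendar days to 2020/10/22 gives 2021/01/09, which is the last day of the cure period.
Adding 15 calendar days to 2021/01/09 gives 2021/01/24, which is the last day of the waiting period.
Adding 5 calendar days to 2021/01/24 gives 2021/01/29, which is the date termination becomes effective.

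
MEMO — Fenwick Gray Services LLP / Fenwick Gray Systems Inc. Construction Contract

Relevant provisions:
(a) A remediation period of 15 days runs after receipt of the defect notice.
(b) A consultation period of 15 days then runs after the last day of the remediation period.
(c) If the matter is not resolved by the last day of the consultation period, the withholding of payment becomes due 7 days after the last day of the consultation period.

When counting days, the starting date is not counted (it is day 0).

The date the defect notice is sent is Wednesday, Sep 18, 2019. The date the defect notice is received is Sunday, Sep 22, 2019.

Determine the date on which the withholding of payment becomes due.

Oct 29, 2019

The last day of the remediation period: Sep 22, 2019 + 15 days = Oct 7, 2019.
The last day of the consultation period: Oct 7, 2019 + 15 days = Oct 22, 2019.
Adding 7 calendar days to Oct 22, 2019 gives Oct 29, 2019, which is the date on which the withholding of payment becomes due.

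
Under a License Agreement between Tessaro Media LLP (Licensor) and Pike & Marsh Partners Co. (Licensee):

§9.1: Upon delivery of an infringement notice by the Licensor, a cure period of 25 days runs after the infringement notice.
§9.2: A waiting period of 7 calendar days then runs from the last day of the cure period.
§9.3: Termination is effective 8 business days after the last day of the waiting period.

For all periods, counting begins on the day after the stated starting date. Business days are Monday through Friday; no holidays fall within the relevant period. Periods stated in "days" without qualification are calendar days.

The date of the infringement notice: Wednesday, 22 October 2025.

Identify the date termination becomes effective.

3 December 2025

The last day of the cure period: 22 October 2025 + 25 days = 16 November 2025.
The last day of the waiting period: 7 calendar days after 16 November 2025 is 23 November 2025.
The date termination becomes effective: 8 business days after Sunday, 23 November 2025, skipping weekends — Nov 24, Nov 25, Nov 26, Nov 27, Nov 28, Dec 1, Dec 2, Dec 3 — lands on Wednesday, 3 December 2025.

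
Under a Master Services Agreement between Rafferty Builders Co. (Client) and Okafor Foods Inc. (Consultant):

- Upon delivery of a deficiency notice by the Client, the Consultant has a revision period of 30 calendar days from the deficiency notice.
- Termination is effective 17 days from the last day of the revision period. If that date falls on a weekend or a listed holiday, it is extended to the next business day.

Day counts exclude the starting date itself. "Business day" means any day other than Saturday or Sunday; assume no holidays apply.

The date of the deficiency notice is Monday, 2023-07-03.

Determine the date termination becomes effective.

The last day of the revision period: 30 calendar days after 2023-07-03 is 2023-08-02.
Adding 17 calendar days to 2023-08-02 gives 2023-08-19, which is the date termination becomes effective. That falls on a Saturday, so it rolls to the next business day, Monday, 2023-08-21.

2023-08-21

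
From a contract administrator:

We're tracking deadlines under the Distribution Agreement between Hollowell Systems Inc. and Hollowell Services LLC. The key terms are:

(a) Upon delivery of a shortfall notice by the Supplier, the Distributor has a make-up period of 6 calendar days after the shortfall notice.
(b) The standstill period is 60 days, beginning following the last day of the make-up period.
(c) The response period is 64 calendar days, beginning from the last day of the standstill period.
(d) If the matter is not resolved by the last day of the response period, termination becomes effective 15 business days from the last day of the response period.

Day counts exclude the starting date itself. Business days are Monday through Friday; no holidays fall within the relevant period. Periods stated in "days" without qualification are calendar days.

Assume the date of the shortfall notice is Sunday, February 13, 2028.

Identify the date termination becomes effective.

The last day of the make-up period: 6 calendar days after February 13, 2028 is February 19, 2028.
The last day of the standstill period: February 19, 2028 + 60 days = April 19, 2028.
The last day of the response period: April 19, 2028 + 64 days = June 22, 2028.
The date termination becomes effective: 15 business days after Thursday, June 22, 2028, skipping weekends — Jun 23, Jun 26, Jun 27, Jun 28, …, Jul 11, Jul 12, Jul 13 — lands on Thursday, July 13, 2028.

July 13, 2028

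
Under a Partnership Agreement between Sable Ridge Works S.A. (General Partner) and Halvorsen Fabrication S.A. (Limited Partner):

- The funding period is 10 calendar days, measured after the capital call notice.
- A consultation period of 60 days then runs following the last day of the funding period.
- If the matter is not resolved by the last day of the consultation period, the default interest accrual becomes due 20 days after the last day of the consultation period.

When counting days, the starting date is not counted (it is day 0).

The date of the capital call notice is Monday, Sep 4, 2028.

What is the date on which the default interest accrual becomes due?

Dec 3, 2028

The last day of the funding period: 10 calendar days after Sep 4, 2028 is Sep 14, 2028.
The last day of the consultation period: Sep 14, 2028 + 60 days = Nov 13, 2028.
Adding 20 calendar days to Nov 13, 2028 gives Dec 3, 2028, which is the date on which the default interest accrual becomes due.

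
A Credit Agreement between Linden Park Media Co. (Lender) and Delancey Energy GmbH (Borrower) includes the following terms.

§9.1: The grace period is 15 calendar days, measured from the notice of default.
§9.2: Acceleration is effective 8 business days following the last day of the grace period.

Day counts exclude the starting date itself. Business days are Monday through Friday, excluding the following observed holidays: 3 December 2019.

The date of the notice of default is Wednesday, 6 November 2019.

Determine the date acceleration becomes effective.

Adding 15 calendar days to 6 November 2019 gives 21 November 2019, which is the last day of the grace period.
From Thursday, 21 November 2019, 8 business days (Nov 22, Nov 25, Nov 26, Nov 27, Nov 28, Nov 29, Dec 2, Dec 4, skipping weekends and the listed holiday on Dec 3) brings us to Wednesday, 4 December 2019, which is the date acceleration becomes effective.

4 December 2019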